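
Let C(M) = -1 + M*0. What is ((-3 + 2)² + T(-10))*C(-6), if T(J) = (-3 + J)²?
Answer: -170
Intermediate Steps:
C(M) = -1 (C(M) = -1 + 0 = -1)
((-3 + 2)² + T(-10))*C(-6) = ((-3 + 2)² + (-3 - 10)²)*(-1) = ((-1)² + (-13)²)*(-1) = (1 + 169)*(-1) = 170*(-1) = -170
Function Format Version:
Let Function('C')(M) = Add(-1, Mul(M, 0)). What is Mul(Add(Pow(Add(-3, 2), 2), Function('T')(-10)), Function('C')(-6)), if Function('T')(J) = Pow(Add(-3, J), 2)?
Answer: -170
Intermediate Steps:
Function('C')(M) = -1 (Function('C')(M) = Add(-1, 0) = -1)
Mul(Add(Pow(Add(-3, 2), 2), Function('T')(-10)), Function('C')(-6)) = Mul(Add(Pow(Add(-3, 2), 2), Pow(Add(-3, -10), 2)), -1) = Mul(Add(Pow(-1, 2), Pow(-13, 2)), -1) = Mul(Add(1, 169), -1) = Mul(170, -1) = -170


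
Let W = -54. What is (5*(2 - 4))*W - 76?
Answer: 464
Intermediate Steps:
(5*(2 - 4))*W - 76 = (5*(2 - 4))*(-54) - 76 = (5*(-2))*(-54) - 76 = -10*(-54) - 76 = 540 - 76 = 464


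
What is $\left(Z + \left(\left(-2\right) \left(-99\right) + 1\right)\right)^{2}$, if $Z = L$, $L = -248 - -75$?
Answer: $676$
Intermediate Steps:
$L = -173$ ($L = -248 + 75 = -173$)
$Z = -173$
$\left(Z + \left(\left(-2\right) \left(-99\right) + 1\right)\right)^{2} = \left(-173 + \left(\left(-2\right) \left(-99\right) + 1\right)\right)^{2} = \left(-173 + \left(198 + 1\right)\right)^{2} = \left(-173 + 199\right)^{2} = 26^{2} = 676$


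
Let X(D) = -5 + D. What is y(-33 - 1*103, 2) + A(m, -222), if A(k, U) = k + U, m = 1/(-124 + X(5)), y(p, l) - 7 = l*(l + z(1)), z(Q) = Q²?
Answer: -25917/124 ≈ -209.01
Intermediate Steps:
y(p, l) = 7 + l*(1 + l) (y(p, l) = 7 + l*(l + 1²) = 7 + l*(l + 1) = 7 + l*(1 + l))
m = -1/124 (m = 1/(-124 + (-5 + 5)) = 1/(-124 + 0) = 1/(-124) = -1/124 ≈ -0.0080645)
A(k, U) = U + k
y(-33 - 1*103, 2) + A(m, -222) = (7 + 2 + 2²) + (-222 - 1/124) = (7 + 2 + 4) - 27529/124 = 13 - 27529/124 = -25917/124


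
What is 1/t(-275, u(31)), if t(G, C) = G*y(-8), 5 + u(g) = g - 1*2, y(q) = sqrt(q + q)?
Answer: I/1100 ≈ 0.00090909*I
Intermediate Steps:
y(q) = sqrt(2)*sqrt(q) (y(q) = sqrt(2*q) = sqrt(2)*sqrt(q))
u(g) = -7 + g (u(g) = -5 + (g - 1*2) = -5 + (g - 2) = -5 + (-2 + g) = -7 + g)
t(G, C) = 4*I*G (t(G, C) = G*(sqrt(2)*sqrt(-8)) = G*(sqrt(2)*(2*I*sqrt(2))) = G*(4*I) = 4*I*G)
1/t(-275, u(31)) = 1/(4*I*(-275)) = 1/(-1100*I) = I/1100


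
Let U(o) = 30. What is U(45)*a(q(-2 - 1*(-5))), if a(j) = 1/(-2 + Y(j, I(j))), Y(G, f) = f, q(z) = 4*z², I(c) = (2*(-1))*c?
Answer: -15/37 ≈ -0.40541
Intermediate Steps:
I(c) = -2*c
a(j) = 1/(-2 - 2*j)
U(45)*a(q(-2 - 1*(-5))) = 30*(-1/(2 + 2*(4*(-2 - 1*(-5))²))) = 30*(-1/(2 + 2*(4*(-2 + 5)²))) = 30*(-1/(2 + 2*(4*3²))) = 30*(-1/(2 + 2*(4*9))) = 30*(-1/(2 + 2*36)) = 30*(-1/(2 + 72)) = 30*(-1/74) = -15/37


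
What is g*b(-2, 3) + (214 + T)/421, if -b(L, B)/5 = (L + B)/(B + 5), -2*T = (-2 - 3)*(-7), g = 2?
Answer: -1319/1684 ≈ -0.78325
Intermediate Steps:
T = -35/2 (T = -(-2 - 3)*(-7)/2 = -(-5)*(-7)/2 = -½*35 = -35/2 ≈ -17.500)
b(L, B) = -5*(B + L)/(5 + B) (b(L, B) = -5*(L + B)/(B + 5) = -5*(B + L)/(5 + B))
g*b(-2, 3) + (214 + T)/421 = 2*(5*(-1*3 - 1*(-2))/(5 + 3)) + (214 - 35/2)/421 = 2*(5*(-3 + 2)/8) + (1/421)*(393/2) = 2*(5*(⅛)*(-1)) + 393/842 = 2*(-5/8) + 393/842 = -5/4 + 393/842 = -1319/1684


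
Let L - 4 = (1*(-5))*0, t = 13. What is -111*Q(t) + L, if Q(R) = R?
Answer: -1439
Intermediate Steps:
L = 4 (L = 4 + (1*(-5))*0 = 4 - 5*0 = 4 + 0 = 4)
-111*Q(t) + L = -111*13 + 4 = -1443 + 4 = -1439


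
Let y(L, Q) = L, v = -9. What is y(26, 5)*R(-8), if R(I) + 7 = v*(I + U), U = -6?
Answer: 3094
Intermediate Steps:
R(I) = 47 - 9*I (R(I) = -7 - 9*(I - 6) = -7 - 9*(-6 + I) = -7 + (54 - 9*I) = 47 - 9*I)
y(26, 5)*R(-8) = 26*(47 - 9*(-8)) = 26*(47 + 72) = 26*119 = 3094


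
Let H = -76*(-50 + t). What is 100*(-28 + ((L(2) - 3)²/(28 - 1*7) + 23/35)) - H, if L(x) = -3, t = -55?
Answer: -73800/7 ≈ -10543.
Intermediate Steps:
H = 7980 (H = -76*(-50 - 55) = -76*(-105) = 7980)
100*(-28 + ((L(2) - 3)²/(28 - 1*7) + 23/35)) - H = 100*(-28 + ((-3 - 3)²/(28 - 1*7) + 23/35)) - 1*7980 = 100*(-28 + ((-6)²/(28 - 7) + 23*(1/35))) - 7980 = 100*(-28 + (36/21 + 23/35)) - 7980 = 100*(-28 + (36*(1/21) + 23/35)) - 7980 = 100*(-28 + (12/7 + 23/35)) - 7980 = 100*(-28 + 83/35) - 7980 = 100*(-897/35) - 7980 = -17940/7 - 7980 = -73800/7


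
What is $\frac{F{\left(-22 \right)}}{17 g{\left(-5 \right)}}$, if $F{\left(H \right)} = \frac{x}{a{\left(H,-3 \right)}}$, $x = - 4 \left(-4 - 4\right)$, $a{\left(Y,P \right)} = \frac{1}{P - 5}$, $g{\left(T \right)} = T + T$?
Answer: $\frac{128}{85} \approx 1.5059$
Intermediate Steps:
$g{\left(T \right)} = 2 T$
$a{\left(Y,P \right)} = \frac{1}{-5 + P}$
$x = 32$ ($x = \left(-4\right) \left(-8\right) = 32$)
$F{\left(H \right)} = -256$ ($F{\left(H \right)} = \frac{32}{\frac{1}{-5 - 3}} = \frac{32}{\frac{1}{-8}} = \frac{32}{- \frac{1}{8}} = 32 \left(-8\right) = -256$)
$\frac{F{\left(-22 \right)}}{17 g{\left(-5 \right)}} = - \frac{256}{17 \cdot 2 \left(-5\right)} = - \frac{256}{17 \left(-10\right)} = - \frac{256}{-170} = \left(-256\right) \left(- \frac{1}{170}\right) = \frac{128}{85}$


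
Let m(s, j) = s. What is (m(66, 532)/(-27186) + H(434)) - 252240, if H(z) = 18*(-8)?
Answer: -1143551915/4531 ≈ -2.5238e+5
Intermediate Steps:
H(z) = -144
(m(66, 532)/(-27186) + H(434)) - 252240 = (66/(-27186) - 144) - 252240 = (66*(-1/27186) - 144) - 252240 = (-11/4531 - 144) - 252240 = -652475/4531 - 252240 = -1143551915/4531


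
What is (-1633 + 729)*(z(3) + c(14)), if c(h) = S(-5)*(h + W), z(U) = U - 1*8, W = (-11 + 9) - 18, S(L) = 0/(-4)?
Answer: 4520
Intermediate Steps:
S(L) = 0 (S(L) = 0*(-¼) = 0)
W = -20 (W = -2 - 18 = -20)
z(U) = -8 + U (z(U) = U - 8 = -8 + U)
c(h) = 0 (c(h) = 0*(h - 20) = 0*(-20 + h) = 0)
(-1633 + 729)*(z(3) + c(14)) = (-1633 + 729)*((-8 + 3) + 0) = -904*(-5 + 0) = -904*(-5) = 4520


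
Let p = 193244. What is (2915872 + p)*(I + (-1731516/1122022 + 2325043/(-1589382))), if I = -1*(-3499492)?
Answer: 1616925366362385732038030/148610130867 ≈ 1.0880e+13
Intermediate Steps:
I = 3499492
(2915872 + p)*(I + (-1731516/1122022 + 2325043/(-1589382))) = (2915872 + 193244)*(3499492 + (-1731516/1122022 + 2325043/(-1589382))) = 3109116*(3499492 + (-1731516*1/1122022 + 2325043*(-1/1589382))) = 3109116*(3499492 + (-865758/561011 - 2325043/1589382)) = 3109116*(3499492 - 2680394880029/891660785202) = 3109116*(3120357104133237355/891660785202) = 1616925366362385732038030/148610130867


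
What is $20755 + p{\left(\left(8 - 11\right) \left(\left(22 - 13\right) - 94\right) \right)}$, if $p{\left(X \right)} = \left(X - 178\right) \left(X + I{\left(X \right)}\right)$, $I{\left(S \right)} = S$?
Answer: $60025$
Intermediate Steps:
$p{\left(X \right)} = 2 X \left(-178 + X\right)$ ($p{\left(X \right)} = \left(X - 178\right) \left(X + X\right) = \left(-178 + X\right) 2 X = 2 X \left(-178 + X\right)$)
$20755 + p{\left(\left(8 - 11\right) \left(\left(22 - 13\right) - 94\right) \right)} = 20755 + 2 \left(8 - 11\right) \left(\left(22 - 13\right) - 94\right) \left(-178 + \left(8 - 11\right) \left(\left(22 - 13\right) - 94\right)\right) = 20755 + 2 \left(- 3 \left(9 - 94\right)\right) \left(-178 - 3 \left(9 - 94\right)\right) = 20755 + 2 \left(\left(-3\right) \left(-85\right)\right) \left(-178 - -255\right) = 20755 + 2 \cdot 255 \left(-178 + 255\right) = 20755 + 2 \cdot 255 \cdot 77 = 20755 + 39270 = 60025$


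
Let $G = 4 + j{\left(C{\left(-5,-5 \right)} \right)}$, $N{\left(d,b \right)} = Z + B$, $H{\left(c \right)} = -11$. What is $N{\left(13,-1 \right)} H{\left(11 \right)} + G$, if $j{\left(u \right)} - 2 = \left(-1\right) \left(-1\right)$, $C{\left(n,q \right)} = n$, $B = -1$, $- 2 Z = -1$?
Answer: $\frac{25}{2} \approx 12.5$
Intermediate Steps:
$Z = \frac{1}{2}$ ($Z = \left(- \frac{1}{2}\right) \left(-1\right) = \frac{1}{2} \approx 0.5$)
$N{\left(d,b \right)} = - \frac{1}{2}$ ($N{\left(d,b \right)} = \frac{1}{2} - 1 = - \frac{1}{2}$)
$j{\left(u \right)} = 3$ ($j{\left(u \right)} = 2 - -1 = 2 + 1 = 3$)
$G = 7$ ($G = 4 + 3 = 7$)
$N{\left(13,-1 \right)} H{\left(11 \right)} + G = \left(- \frac{1}{2}\right) \left(-11\right) + 7 = \frac{11}{2} + 7 = \frac{25}{2}$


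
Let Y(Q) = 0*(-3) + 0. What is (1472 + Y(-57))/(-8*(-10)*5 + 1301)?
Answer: 1472/1701 ≈ 0.86537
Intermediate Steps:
Y(Q) = 0 (Y(Q) = 0 + 0 = 0)
(1472 + Y(-57))/(-8*(-10)*5 + 1301) = (1472 + 0)/(-8*(-10)*5 + 1301) = 1472/(80*5 + 1301) = 1472/(400 + 1301) = 1472/1701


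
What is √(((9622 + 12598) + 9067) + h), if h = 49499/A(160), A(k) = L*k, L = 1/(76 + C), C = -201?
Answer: I*√472582/8 ≈ 85.931*I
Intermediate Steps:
L = -1/125 (L = 1/(76 - 201) = 1/(-125) = -1/125 ≈ -0.0080000)
A(k) = -k/125
h = -1237475/32 (h = 49499/((-1/125*160)) = 49499/(-32/25) = 49499*(-25/32) = -1237475/32 ≈ -38671.)
√(((9622 + 12598) + 9067) + h) = √(((9622 + 12598) + 9067) - 1237475/32) = √((22220 + 9067) - 1237475/32) = √(31287 - 1237475/32) = √(-236291/32) = I*√472582/8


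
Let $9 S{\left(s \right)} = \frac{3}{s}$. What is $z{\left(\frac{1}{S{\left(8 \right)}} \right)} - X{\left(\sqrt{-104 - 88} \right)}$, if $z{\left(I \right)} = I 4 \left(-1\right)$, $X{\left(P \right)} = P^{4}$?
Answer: $-36960$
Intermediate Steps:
$S{\left(s \right)} = \frac{1}{3 s}$ ($S{\left(s \right)} = \frac{3 \frac{1}{s}}{9} = \frac{1}{3 s}$)
$z{\left(I \right)} = - 4 I$ ($z{\left(I \right)} = 4 I \left(-1\right) = - 4 I$)
$z{\left(\frac{1}{S{\left(8 \right)}} \right)} - X{\left(\sqrt{-104 - 88} \right)} = - \frac{4}{\frac{1}{3} \cdot \frac{1}{8}} - \left(\sqrt{-104 - 88}\right)^{4} = - \frac{4}{\frac{1}{3} \cdot \frac{1}{8}} - \left(\sqrt{-192}\right)^{4} = - 4 \frac{1}{\frac{1}{24}} - \left(8 i \sqrt{3}\right)^{4} = \left(-4\right) 24 - 36864 = -96 - 36864 = -36960$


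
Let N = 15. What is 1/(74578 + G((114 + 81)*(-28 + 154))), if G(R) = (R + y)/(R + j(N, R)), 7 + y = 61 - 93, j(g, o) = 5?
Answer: 24575/1832778881 ≈ 1.3409e-5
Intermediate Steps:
y = -39 (y = -7 + (61 - 93) = -7 - 32 = -39)
G(R) = (-39 + R)/(5 + R) (G(R) = (R - 39)/(R + 5) = (-39 + R)/(5 + R))
1/(74578 + G((114 + 81)*(-28 + 154))) = 1/(74578 + (-39 + (114 + 81)*(-28 + 154))/(5 + (114 + 81)*(-28 + 154))) = 1/(74578 + (-39 + 195*126)/(5 + 195*126)) = 1/(74578 + (-39 + 24570)/(5 + 24570)) = 1/(74578 + 24531/24575) = 1/(1832778881/24575) = 24575/1832778881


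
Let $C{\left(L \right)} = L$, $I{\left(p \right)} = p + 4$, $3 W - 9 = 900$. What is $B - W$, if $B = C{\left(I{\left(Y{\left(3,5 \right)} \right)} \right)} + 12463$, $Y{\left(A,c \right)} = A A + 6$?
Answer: $12179$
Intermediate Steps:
$Y{\left(A,c \right)} = 6 + A^{2}$ ($Y{\left(A,c \right)} = A^{2} + 6 = 6 + A^{2}$)
$W = 303$ ($W = 3 + \frac{1}{3} \cdot 900 = 3 + 300 = 303$)
$I{\left(p \right)} = 4 + p$
$B = 12482$ ($B = \left(4 + \left(6 + 3^{2}\right)\right) + 12463 = \left(4 + \left(6 + 9\right)\right) + 12463 = \left(4 + 15\right) + 12463 = 19 + 12463 = 12482$)
$B - W = 12482 - 303 = 12179$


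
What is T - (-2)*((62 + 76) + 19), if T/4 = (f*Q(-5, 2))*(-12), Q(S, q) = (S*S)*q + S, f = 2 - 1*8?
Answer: 13274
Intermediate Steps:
f = -6 (f = 2 - 8 = -6)
Q(S, q) = S + q*S**2 (Q(S, q) = S**2*q + S = q*S**2 + S = S + q*S**2)
T = 12960 (T = 4*(-(-30)*(1 - 5*2)*(-12)) = 4*(-(-30)*(1 - 10)*(-12)) = 4*(-(-30)*(-9)*(-12)) = 4*(-6*45*(-12)) = 4*(-270*(-12)) = 4*3240 = 12960)
T - (-2)*((62 + 76) + 19) = 12960 - (-2)*((62 + 76) + 19) = 12960 - (-2)*(138 + 19) = 12960 - (-2)*157 = 12960 - 1*(-314) = 12960 + 314 = 13274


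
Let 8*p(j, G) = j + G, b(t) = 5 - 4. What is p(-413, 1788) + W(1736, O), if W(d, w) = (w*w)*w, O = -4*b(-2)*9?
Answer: -371873/8 ≈ -46484.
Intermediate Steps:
b(t) = 1
O = -36 (O = -4*1*9 = -4*9 = -36)
W(d, w) = w³ (W(d, w) = w²*w = w³)
p(j, G) = G/8 + j/8 (p(j, G) = (j + G)/8 = (G + j)/8 = G/8 + j/8)
p(-413, 1788) + W(1736, O) = ((⅛)*1788 + (⅛)*(-413)) + (-36)³ = (447/2 - 413/8) - 46656 = 1375/8 - 46656 = -371873/8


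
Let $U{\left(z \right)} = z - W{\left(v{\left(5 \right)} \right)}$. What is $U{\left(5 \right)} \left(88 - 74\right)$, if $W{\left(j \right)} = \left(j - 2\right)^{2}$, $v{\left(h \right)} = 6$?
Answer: $-154$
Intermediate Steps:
$W{\left(j \right)} = \left(-2 + j\right)^{2}$
$U{\left(z \right)} = -16 + z$ ($U{\left(z \right)} = z - \left(-2 + 6\right)^{2} = z - 4^{2} = z - 16 = -16 + z$)
$U{\left(5 \right)} \left(88 - 74\right) = \left(-16 + 5\right) \left(88 - 74\right) = - 11 \left(88 - 74\right) = \left(-11\right) 14 = -154$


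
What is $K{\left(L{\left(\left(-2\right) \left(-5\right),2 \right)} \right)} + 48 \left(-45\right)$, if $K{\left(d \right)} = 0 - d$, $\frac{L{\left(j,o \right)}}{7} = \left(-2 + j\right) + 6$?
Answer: $-2258$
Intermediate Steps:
$L{\left(j,o \right)} = 28 + 7 j$ ($L{\left(j,o \right)} = 7 \left(\left(-2 + j\right) + 6\right) = 7 \left(4 + j\right) = 28 + 7 j$)
$K{\left(d \right)} = - d$
$K{\left(L{\left(\left(-2\right) \left(-5\right),2 \right)} \right)} + 48 \left(-45\right) = - (28 + 7 \left(\left(-2\right) \left(-5\right)\right)) + 48 \left(-45\right) = - (28 + 7 \cdot 10) - 2160 = - (28 + 70) - 2160 = \left(-1\right) 98 - 2160 = -98 - 2160 = -2258$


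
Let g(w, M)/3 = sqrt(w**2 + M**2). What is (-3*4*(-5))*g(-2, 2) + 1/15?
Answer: 1/15 + 360*sqrt(2) ≈ 509.18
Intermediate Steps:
g(w, M) = 3*sqrt(M**2 + w**2) (g(w, M) = 3*sqrt(w**2 + M**2) = 3*sqrt(M**2 + w**2))
(-3*4*(-5))*g(-2, 2) + 1/15 = (-3*4*(-5))*(3*sqrt(2**2 + (-2)**2)) + 1/15 = (-12*(-5))*(3*sqrt(4 + 4)) + 1/15 = 60*(3*sqrt(8)) + 1/15 = 60*(3*(2*sqrt(2))) + 1/15 = 60*(6*sqrt(2)) + 1/15 = 360*sqrt(2) + 1/15 = 1/15 + 360*sqrt(2)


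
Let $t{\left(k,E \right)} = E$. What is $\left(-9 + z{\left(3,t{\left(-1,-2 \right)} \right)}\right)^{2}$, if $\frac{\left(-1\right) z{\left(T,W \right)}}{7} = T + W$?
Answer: $256$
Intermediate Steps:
$z{\left(T,W \right)} = - 7 T - 7 W$ ($z{\left(T,W \right)} = - 7 \left(T + W\right) = - 7 T - 7 W$)
$\left(-9 + z{\left(3,t{\left(-1,-2 \right)} \right)}\right)^{2} = \left(-9 - 7\right)^{2} = \left(-16\right)^{2} = 256$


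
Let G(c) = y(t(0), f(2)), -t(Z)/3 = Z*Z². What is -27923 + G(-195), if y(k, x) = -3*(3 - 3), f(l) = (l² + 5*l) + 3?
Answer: -27923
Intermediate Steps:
f(l) = 3 + l² + 5*l
t(Z) = -3*Z³ (t(Z) = -3*Z*Z² = -3*Z³)
y(k, x) = 0 (y(k, x) = -3*0 = 0)
G(c) = 0
-27923 + G(-195) = -27923 + 0 = -27923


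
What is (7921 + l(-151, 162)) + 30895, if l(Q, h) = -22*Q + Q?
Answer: 41987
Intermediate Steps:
l(Q, h) = -21*Q
(7921 + l(-151, 162)) + 30895 = (7921 - 21*(-151)) + 30895 = (7921 + 3171) + 30895 = 11092 + 30895 = 41987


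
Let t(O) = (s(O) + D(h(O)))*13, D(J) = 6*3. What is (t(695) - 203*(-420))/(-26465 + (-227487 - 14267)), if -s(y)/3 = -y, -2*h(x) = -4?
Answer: -112599/268219 ≈ -0.41980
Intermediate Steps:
h(x) = 2 (h(x) = -1/2*(-4) = 2)
D(J) = 18
s(y) = 3*y (s(y) = -(-3)*y = 3*y)
t(O) = 234 + 39*O (t(O) = (3*O + 18)*13 = (18 + 3*O)*13 = 234 + 39*O)
(t(695) - 203*(-420))/(-26465 + (-227487 - 14267)) = ((234 + 39*695) - 203*(-420))/(-26465 + (-227487 - 14267)) = ((234 + 27105) + 85260)/(-26465 - 241754) = (27339 + 85260)/(-268219) = 112599*(-1/268219) = -112599/268219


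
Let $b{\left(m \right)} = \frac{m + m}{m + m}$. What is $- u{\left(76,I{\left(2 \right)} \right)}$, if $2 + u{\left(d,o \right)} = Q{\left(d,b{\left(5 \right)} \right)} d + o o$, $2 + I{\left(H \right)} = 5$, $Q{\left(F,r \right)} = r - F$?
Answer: $5693$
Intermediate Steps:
$b{\left(m \right)} = 1$ ($b{\left(m \right)} = \frac{2 m}{2 m} = 2 m \frac{1}{2 m} = 1$)
$I{\left(H \right)} = 3$ ($I{\left(H \right)} = -2 + 5 = 3$)
$u{\left(d,o \right)} = -2 + o^{2} + d \left(1 - d\right)$ ($u{\left(d,o \right)} = -2 + \left(\left(1 - d\right) d + o o\right) = -2 + \left(d \left(1 - d\right) + o^{2}\right) = -2 + \left(o^{2} + d \left(1 - d\right)\right) = -2 + o^{2} + d \left(1 - d\right)$)
$- u{\left(76,I{\left(2 \right)} \right)} = - (-2 + 3^{2} - 76 \left(-1 + 76\right)) = - (-2 + 9 - 76 \cdot 75) = - (-2 + 9 - 5700) = \left(-1\right) \left(-5693\right) = 5693$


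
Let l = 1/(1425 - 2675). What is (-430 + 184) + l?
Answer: -307501/1250 ≈ -246.00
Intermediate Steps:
l = -1/1250 (l = 1/(-1250) = -1/1250 ≈ -0.00080000)
(-430 + 184) + l = (-430 + 184) - 1/1250 = -246 - 1/1250 = -307501/1250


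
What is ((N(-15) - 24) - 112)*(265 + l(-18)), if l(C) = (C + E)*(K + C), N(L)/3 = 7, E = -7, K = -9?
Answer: -108100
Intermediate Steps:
N(L) = 21 (N(L) = 3*7 = 21)
l(C) = (-9 + C)*(-7 + C) (l(C) = (C - 7)*(-9 + C) = (-7 + C)*(-9 + C) = (-9 + C)*(-7 + C))
((N(-15) - 24) - 112)*(265 + l(-18)) = ((21 - 24) - 112)*(265 + (63 + (-18)² - 16*(-18))) = (-3 - 112)*(265 + (63 + 324 + 288)) = -115*(265 + 675) = -115*940 = -108100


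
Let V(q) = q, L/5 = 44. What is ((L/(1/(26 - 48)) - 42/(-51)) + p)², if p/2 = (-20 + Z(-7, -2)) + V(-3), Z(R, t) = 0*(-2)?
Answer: 6896970304/289 ≈ 2.3865e+7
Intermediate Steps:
L = 220 (L = 5*44 = 220)
Z(R, t) = 0
p = -46 (p = 2*((-20 + 0) - 3) = 2*(-20 - 3) = 2*(-23) = -46)
((L/(1/(26 - 48)) - 42/(-51)) + p)² = ((220/(1/(26 - 48)) - 42/(-51)) - 46)² = ((220/(1/(-22)) - 42*(-1/51)) - 46)² = ((220/(-1/22) + 14/17) - 46)² = ((220*(-22) + 14/17) - 46)² = ((-4840 + 14/17) - 46)² = (-82266/17 - 46)² = (-83048/17)² = 6896970304/289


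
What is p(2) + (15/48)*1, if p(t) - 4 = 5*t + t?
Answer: 261/16 ≈ 16.313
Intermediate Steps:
p(t) = 4 + 6*t (p(t) = 4 + (5*t + t) = 4 + 6*t)
p(2) + (15/48)*1 = (4 + 6*2) + (15/48)*1 = (4 + 12) + (15*(1/48))*1 = 16 + (5/16)*1 = 16 + 5/16 = 261/16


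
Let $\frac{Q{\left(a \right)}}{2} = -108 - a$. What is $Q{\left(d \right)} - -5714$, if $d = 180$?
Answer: $5138$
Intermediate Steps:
$Q{\left(a \right)} = -216 - 2 a$ ($Q{\left(a \right)} = 2 \left(-108 - a\right) = -216 - 2 a$)
$Q{\left(d \right)} - -5714 = \left(-216 - 360\right) - -5714 = \left(-216 - 360\right) + 5714 = -576 + 5714 = 5138$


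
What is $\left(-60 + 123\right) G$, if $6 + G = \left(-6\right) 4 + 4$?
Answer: $-1638$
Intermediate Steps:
$G = -26$ ($G = -6 + \left(\left(-6\right) 4 + 4\right) = -6 + \left(-24 + 4\right) = -6 - 20 = -26$)
$\left(-60 + 123\right) G = \left(-60 + 123\right) \left(-26\right) = 63 \left(-26\right) = -1638$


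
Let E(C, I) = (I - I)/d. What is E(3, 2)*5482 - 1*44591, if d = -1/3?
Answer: -44591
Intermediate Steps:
d = -⅓ (d = -1*⅓ = -⅓ ≈ -0.33333)
E(C, I) = 0 (E(C, I) = (I - I)/(-⅓) = 0*(-3) = 0)
E(3, 2)*5482 - 1*44591 = 0*5482 - 1*44591 = 0 - 44591 = -44591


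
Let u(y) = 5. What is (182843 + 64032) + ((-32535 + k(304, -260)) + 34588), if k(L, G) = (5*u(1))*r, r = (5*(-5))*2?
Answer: 247678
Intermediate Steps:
r = -50 (r = -25*2 = -50)
k(L, G) = -1250 (k(L, G) = (5*5)*(-50) = 25*(-50) = -1250)
(182843 + 64032) + ((-32535 + k(304, -260)) + 34588) = (182843 + 64032) + ((-32535 - 1250) + 34588) = 246875 + (-33785 + 34588) = 246875 + 803 = 247678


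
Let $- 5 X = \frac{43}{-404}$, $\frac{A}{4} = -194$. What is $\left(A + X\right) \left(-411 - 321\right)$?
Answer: $\frac{286848291}{505} \approx 5.6802 \cdot 10^{5}$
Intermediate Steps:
$A = -776$ ($A = 4 \left(-194\right) = -776$)
$X = \frac{43}{2020}$ ($X = - \frac{43 \frac{1}{-404}}{5} = - \frac{43 \left(- \frac{1}{404}\right)}{5} = \left(- \frac{1}{5}\right) \left(- \frac{43}{404}\right) = \frac{43}{2020} \approx 0.021287$)
$\left(A + X\right) \left(-411 - 321\right) = \left(-776 + \frac{43}{2020}\right) \left(-411 - 321\right) = \left(- \frac{1567477}{2020}\right) \left(-732\right) = \frac{286848291}{505}$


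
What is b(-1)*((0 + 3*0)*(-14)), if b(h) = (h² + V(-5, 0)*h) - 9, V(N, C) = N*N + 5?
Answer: 0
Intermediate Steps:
V(N, C) = 5 + N² (V(N, C) = N² + 5 = 5 + N²)
b(h) = -9 + h² + 30*h (b(h) = (h² + (5 + (-5)²)*h) - 9 = (h² + (5 + 25)*h) - 9 = (h² + 30*h) - 9 = -9 + h² + 30*h)
b(-1)*((0 + 3*0)*(-14)) = (-9 + (-1)² + 30*(-1))*((0 + 3*0)*(-14)) = (-9 + 1 - 30)*((0 + 0)*(-14)) = -0*(-14) = -38*0 = 0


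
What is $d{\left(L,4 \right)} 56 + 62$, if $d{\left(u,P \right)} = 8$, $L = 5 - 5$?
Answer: $510$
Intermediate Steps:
$L = 0$
$d{\left(L,4 \right)} 56 + 62 = 8 \cdot 56 + 62 = 448 + 62 = 510$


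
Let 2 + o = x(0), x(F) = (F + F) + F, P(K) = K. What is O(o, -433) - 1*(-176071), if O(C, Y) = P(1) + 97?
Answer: 176169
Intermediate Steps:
x(F) = 3*F (x(F) = 2*F + F = 3*F)
o = -2 (o = -2 + 3*0 = -2 + 0 = -2)
O(C, Y) = 98 (O(C, Y) = 1 + 97 = 98)
O(o, -433) - 1*(-176071) = 98 - 1*(-176071) = 98 + 176071 = 176169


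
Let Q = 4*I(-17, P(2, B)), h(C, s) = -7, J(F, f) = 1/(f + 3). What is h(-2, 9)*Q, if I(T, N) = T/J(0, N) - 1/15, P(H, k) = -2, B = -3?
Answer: 7168/15 ≈ 477.87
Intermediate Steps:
J(F, f) = 1/(3 + f)
I(T, N) = -1/15 + T*(3 + N) (I(T, N) = T/(1/(3 + N)) - 1/15 = T*(3 + N) - 1*1/15 = T*(3 + N) - 1/15 = -1/15 + T*(3 + N))
Q = -1024/15 (Q = 4*(-1/15 - 17*(3 - 2)) = 4*(-1/15 - 17*1) = 4*(-1/15 - 17) = 4*(-256/15) = -1024/15 ≈ -68.267)
h(-2, 9)*Q = -7*(-1024/15) = 7168/15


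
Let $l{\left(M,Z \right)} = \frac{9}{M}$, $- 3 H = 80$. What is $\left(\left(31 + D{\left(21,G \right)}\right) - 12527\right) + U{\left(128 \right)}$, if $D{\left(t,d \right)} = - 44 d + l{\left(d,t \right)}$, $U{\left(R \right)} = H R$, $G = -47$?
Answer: $- \frac{1951655}{141} \approx -13842.0$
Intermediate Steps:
$H = - \frac{80}{3}$ ($H = \left(- \frac{1}{3}\right) 80 = - \frac{80}{3} \approx -26.667$)
$U{\left(R \right)} = - \frac{80 R}{3}$
$D{\left(t,d \right)} = - 44 d + \frac{9}{d}$
$\left(\left(31 + D{\left(21,G \right)}\right) - 12527\right) + U{\left(128 \right)} = \left(\left(31 + \left(\left(-44\right) \left(-47\right) + \frac{9}{-47}\right)\right) - 12527\right) - \frac{10240}{3} = \left(\left(31 + \left(2068 + 9 \left(- \frac{1}{47}\right)\right)\right) - 12527\right) - \frac{10240}{3} = \left(\left(31 + \left(2068 - \frac{9}{47}\right)\right) - 12527\right) - \frac{10240}{3} = \left(\left(31 + \frac{97187}{47}\right) - 12527\right) - \frac{10240}{3} = \left(\frac{98644}{47} - 12527\right) - \frac{10240}{3} = - \frac{490125}{47} - \frac{10240}{3} = - \frac{1951655}{141}$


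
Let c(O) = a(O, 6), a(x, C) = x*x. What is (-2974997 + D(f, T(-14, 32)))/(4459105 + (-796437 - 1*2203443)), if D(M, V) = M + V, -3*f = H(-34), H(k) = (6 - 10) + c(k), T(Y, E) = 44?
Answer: -2975337/1459225 ≈ -2.0390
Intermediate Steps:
a(x, C) = x²
c(O) = O²
H(k) = -4 + k² (H(k) = (6 - 10) + k² = -4 + k²)
f = -384 (f = -(-4 + (-34)²)/3 = -(-4 + 1156)/3 = -⅓*1152 = -384)
(-2974997 + D(f, T(-14, 32)))/(4459105 + (-796437 - 1*2203443)) = (-2974997 + (-384 + 44))/(4459105 + (-796437 - 1*2203443)) = (-2974997 - 340)/(4459105 + (-796437 - 2203443)) = -2975337/(4459105 - 2999880) = -2975337/1459225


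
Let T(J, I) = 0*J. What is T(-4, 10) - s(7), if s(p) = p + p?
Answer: -14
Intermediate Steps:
s(p) = 2*p
T(J, I) = 0
T(-4, 10) - s(7) = 0 - 2*7 = 0 - 1*14 = 0 - 14 = -14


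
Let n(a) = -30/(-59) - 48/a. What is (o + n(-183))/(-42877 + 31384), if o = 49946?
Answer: -59919476/13787769 ≈ -4.3458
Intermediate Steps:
n(a) = 30/59 - 48/a (n(a) = -30*(-1/59) - 48/a = 30/59 - 48/a)
(o + n(-183))/(-42877 + 31384) = (49946 + (30/59 - 48/(-183)))/(-42877 + 31384) = (49946 + (30/59 - 48*(-1/183)))/(-11493) = (49946 + (30/59 + 16/61))*(-1/11493) = (49946 + 2774/3599)*(-1/11493) = (179758428/3599)*(-1/11493) = -59919476/13787769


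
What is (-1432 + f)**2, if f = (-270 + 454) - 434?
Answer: 2829124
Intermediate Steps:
f = -250 (f = 184 - 434 = -250)
(-1432 + f)**2 = (-1432 - 250)**2 = (-1682)**2 = 2829124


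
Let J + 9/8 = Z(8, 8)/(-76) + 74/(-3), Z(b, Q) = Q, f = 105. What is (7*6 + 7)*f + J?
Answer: 2334311/456 ≈ 5119.1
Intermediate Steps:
J = -11809/456 (J = -9/8 + (8/(-76) + 74/(-3)) = -9/8 + (8*(-1/76) + 74*(-⅓)) = -9/8 + (-2/19 - 74/3) = -9/8 - 1412/57 = -11809/456 ≈ -25.897)
(7*6 + 7)*f + J = (7*6 + 7)*105 - 11809/456 = (42 + 7)*105 - 11809/456 = 49*105 - 11809/456 = 5145 - 11809/456 = 2334311/456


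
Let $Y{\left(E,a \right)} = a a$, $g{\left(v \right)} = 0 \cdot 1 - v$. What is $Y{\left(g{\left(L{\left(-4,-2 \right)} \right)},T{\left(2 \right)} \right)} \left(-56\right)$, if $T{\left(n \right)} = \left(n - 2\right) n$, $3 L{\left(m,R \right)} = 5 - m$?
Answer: $0$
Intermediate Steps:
$L{\left(m,R \right)} = \frac{5}{3} - \frac{m}{3}$ ($L{\left(m,R \right)} = \frac{5 - m}{3} = \frac{5}{3} - \frac{m}{3}$)
$T{\left(n \right)} = n \left(-2 + n\right)$ ($T{\left(n \right)} = \left(-2 + n\right) n = n \left(-2 + n\right)$)
$g{\left(v \right)} = - v$ ($g{\left(v \right)} = 0 - v = - v$)
$Y{\left(E,a \right)} = a^{2}$
$Y{\left(g{\left(L{\left(-4,-2 \right)} \right)},T{\left(2 \right)} \right)} \left(-56\right) = \left(2 \left(-2 + 2\right)\right)^{2} \left(-56\right) = \left(2 \cdot 0\right)^{2} \left(-56\right) = 0^{2} \left(-56\right) = 0 \left(-56\right) = 0$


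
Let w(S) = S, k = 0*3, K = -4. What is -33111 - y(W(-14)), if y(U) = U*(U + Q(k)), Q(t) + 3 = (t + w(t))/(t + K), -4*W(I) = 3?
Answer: -529821/16 ≈ -33114.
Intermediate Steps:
k = 0
W(I) = -¾ (W(I) = -¼*3 = -¾)
Q(t) = -3 + 2*t/(-4 + t) (Q(t) = -3 + (t + t)/(t - 4) = -3 + (2*t)/(-4 + t) = -3 + 2*t/(-4 + t))
y(U) = U*(-3 + U) (y(U) = U*(U + (12 - 1*0)/(-4 + 0)) = U*(U + (12 + 0)/(-4)) = U*(U - ¼*12) = U*(U - 3) = U*(-3 + U))
-33111 - y(W(-14)) = -33111 - (-3)*(-3 - ¾)/4 = -33111 - (-3)*(-15)/(4*4) = -33111 - 1*45/16 = -33111 - 45/16 = -529821/16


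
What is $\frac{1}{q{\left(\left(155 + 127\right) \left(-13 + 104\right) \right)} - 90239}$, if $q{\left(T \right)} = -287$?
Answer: $- \frac{1}{90526} \approx -1.1047 \cdot 10^{-5}$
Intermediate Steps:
$\frac{1}{q{\left(\left(155 + 127\right) \left(-13 + 104\right) \right)} - 90239} = \frac{1}{-287 - 90239} = \frac{1}{-90526} = - \frac{1}{90526}$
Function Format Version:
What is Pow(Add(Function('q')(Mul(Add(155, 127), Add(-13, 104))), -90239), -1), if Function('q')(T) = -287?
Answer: Rational(-1, 90526) ≈ -1.1047e-5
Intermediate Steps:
Pow(Add(Function('q')(Mul(Add(155, 127), Add(-13, 104))), -90239), -1) = Pow(Add(-287, -90239), -1) = Pow(-90526, -1) = Rational(-1, 90526)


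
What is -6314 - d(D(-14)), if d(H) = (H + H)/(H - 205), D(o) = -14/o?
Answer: -644027/102 ≈ -6314.0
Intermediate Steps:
d(H) = 2*H/(-205 + H) (d(H) = (2*H)/(-205 + H) = 2*H/(-205 + H))
-6314 - d(D(-14)) = -6314 - 2*(-14/(-14))/(-205 - 14/(-14)) = -6314 - 2*(-14*(-1/14))/(-205 - 14*(-1/14)) = -6314 - 2/(-205 + 1) = -6314 - 2/(-204) = -6314 - 2*(-1)/204 = -6314 - 1*(-1/102) = -6314 + 1/102 = -644027/102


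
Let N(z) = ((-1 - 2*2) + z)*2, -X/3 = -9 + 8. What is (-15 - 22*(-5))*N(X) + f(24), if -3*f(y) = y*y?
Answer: -572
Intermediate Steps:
f(y) = -y**2/3 (f(y) = -y*y/3 = -y**2/3)
X = 3 (X = -3*(-9 + 8) = -3*(-1) = 3)
N(z) = -10 + 2*z (N(z) = ((-1 - 4) + z)*2 = (-5 + z)*2 = -10 + 2*z)
(-15 - 22*(-5))*N(X) + f(24) = (-15 - 22*(-5))*(-10 + 2*3) - 1/3*24**2 = (-15 - 11*(-10))*(-10 + 6) - 1/3*576 = (-15 + 110)*(-4) - 192 = 95*(-4) - 192 = -380 - 192 = -572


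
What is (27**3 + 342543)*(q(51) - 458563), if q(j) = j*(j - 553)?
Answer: -175377151290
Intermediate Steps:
q(j) = j*(-553 + j)
(27**3 + 342543)*(q(51) - 458563) = (27**3 + 342543)*(51*(-553 + 51) - 458563) = (19683 + 342543)*(51*(-502) - 458563) = 362226*(-25602 - 458563) = 362226*(-484165) = -175377151290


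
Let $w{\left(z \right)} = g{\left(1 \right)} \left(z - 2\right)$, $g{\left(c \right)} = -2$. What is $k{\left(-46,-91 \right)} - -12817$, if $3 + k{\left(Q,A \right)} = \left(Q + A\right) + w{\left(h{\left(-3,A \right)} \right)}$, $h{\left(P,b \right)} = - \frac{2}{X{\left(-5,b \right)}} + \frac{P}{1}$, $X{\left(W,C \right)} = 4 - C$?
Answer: $\frac{1205269}{95} \approx 12687.0$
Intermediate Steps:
$h{\left(P,b \right)} = P - \frac{2}{4 - b}$ ($h{\left(P,b \right)} = - \frac{2}{4 - b} + \frac{P}{1} = - \frac{2}{4 - b} + P 1 = - \frac{2}{4 - b} + P = P - \frac{2}{4 - b}$)
$w{\left(z \right)} = 4 - 2 z$ ($w{\left(z \right)} = - 2 \left(z - 2\right) = - 2 \left(-2 + z\right) = 4 - 2 z$)
$k{\left(Q,A \right)} = 1 + A + Q - \frac{2 \left(14 - 3 A\right)}{-4 + A}$ ($k{\left(Q,A \right)} = -3 - \left(-4 - A - Q + \frac{2 \left(2 - 3 \left(-4 + A\right)\right)}{-4 + A}\right) = -3 + \left(\left(A + Q\right) + \left(4 - 2 \frac{2 - \left(-12 + 3 A\right)}{-4 + A}\right)\right) = -3 - \left(-4 - A - Q + \frac{2 \left(14 - 3 A\right)}{-4 + A}\right) = -3 + \left(4 + A + Q - \frac{2 \left(14 - 3 A\right)}{-4 + A}\right) = 1 + A + Q - \frac{2 \left(14 - 3 A\right)}{-4 + A}$)
$k{\left(-46,-91 \right)} - -12817 = \frac{-4 + \left(-4 - 91\right) \left(7 - 91 - 46\right)}{-4 - 91} - -12817 = \frac{-4 - -12350}{-95} + 12817 = - \frac{-4 + 12350}{95} + 12817 = \left(- \frac{1}{95}\right) 12346 + 12817 = - \frac{12346}{95} + 12817 = \frac{1205269}{95}$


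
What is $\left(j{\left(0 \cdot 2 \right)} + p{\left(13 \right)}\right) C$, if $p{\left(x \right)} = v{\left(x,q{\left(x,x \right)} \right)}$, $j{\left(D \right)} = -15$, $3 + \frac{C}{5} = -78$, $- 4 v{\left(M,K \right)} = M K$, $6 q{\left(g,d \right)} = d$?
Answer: $\frac{71415}{8} \approx 8926.9$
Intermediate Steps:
$q{\left(g,d \right)} = \frac{d}{6}$
$v{\left(M,K \right)} = - \frac{K M}{4}$ ($v{\left(M,K \right)} = - \frac{M K}{4} = - \frac{K M}{4}$)
$C = -405$ ($C = -15 + 5 \left(-78\right) = -15 - 390 = -405$)
$p{\left(x \right)} = - \frac{x^{2}}{24}$ ($p{\left(x \right)} = - \frac{\frac{x}{6} x}{4} = - \frac{x^{2}}{24}$)
$\left(j{\left(0 \cdot 2 \right)} + p{\left(13 \right)}\right) C = \left(-15 - \frac{13^{2}}{24}\right) \left(-405\right) = \left(-15 - \frac{169}{24}\right) \left(-405\right) = \left(- \frac{529}{24}\right) \left(-405\right) = \frac{71415}{8}$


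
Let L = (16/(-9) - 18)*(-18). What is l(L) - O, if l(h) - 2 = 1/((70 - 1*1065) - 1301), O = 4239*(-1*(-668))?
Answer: -6501468401/2296 ≈ -2.8316e+6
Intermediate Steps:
L = 356 (L = (16*(-1/9) - 18)*(-18) = (-16/9 - 18)*(-18) = -178/9*(-18) = 356)
O = 2831652 (O = 4239*668 = 2831652)
l(h) = 4591/2296 (l(h) = 2 + 1/((70 - 1*1065) - 1301) = 2 + 1/((70 - 1065) - 1301) = 2 + 1/(-995 - 1301) = 2 + 1/(-2296) = 2 - 1/2296 = 4591/2296)
l(L) - O = 4591/2296 - 1*2831652 = 4591/2296 - 2831652 = -6501468401/2296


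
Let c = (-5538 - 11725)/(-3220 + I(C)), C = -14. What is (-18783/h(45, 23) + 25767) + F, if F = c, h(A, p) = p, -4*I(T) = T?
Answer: 3692422612/147959 ≈ 24956.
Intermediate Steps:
I(T) = -T/4
c = 34526/6433 (c = (-5538 - 11725)/(-3220 - ¼*(-14)) = -17263/(-3220 + 7/2) = -17263/(-6433/2) = -17263*(-2/6433) = 34526/6433 ≈ 5.3670)
F = 34526/6433 ≈ 5.3670
(-18783/h(45, 23) + 25767) + F = (-18783/23 + 25767) + 34526/6433 = 573858/23 + 34526/6433 = 3692422612/147959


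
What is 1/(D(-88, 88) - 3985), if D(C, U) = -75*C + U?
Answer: 1/2703 ≈ 0.00036996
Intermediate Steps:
D(C, U) = U - 75*C
1/(D(-88, 88) - 3985) = 1/((88 - 75*(-88)) - 3985) = 1/((88 + 6600) - 3985) = 1/(6688 - 3985) = 1/2703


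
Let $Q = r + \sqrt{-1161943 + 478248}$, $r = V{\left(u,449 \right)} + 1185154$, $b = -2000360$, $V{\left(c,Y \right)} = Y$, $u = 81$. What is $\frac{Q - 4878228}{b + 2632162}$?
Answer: $- \frac{3692625}{631802} + \frac{i \sqrt{683695}}{631802} \approx -5.8446 + 0.0013087 i$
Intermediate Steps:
$r = 1185603$ ($r = 449 + 1185154 = 1185603$)
$Q = 1185603 + i \sqrt{683695}$ ($Q = 1185603 + \sqrt{-1161943 + 478248} = 1185603 + \sqrt{-683695} = 1185603 + i \sqrt{683695} \approx 1.1856 \cdot 10^{6} + 826.86 i$)
$\frac{Q - 4878228}{b + 2632162} = \frac{\left(1185603 + i \sqrt{683695}\right) - 4878228}{-2000360 + 2632162} = \frac{-3692625 + i \sqrt{683695}}{631802} = \left(-3692625 + i \sqrt{683695}\right) \frac{1}{631802} = - \frac{3692625}{631802} + \frac{i \sqrt{683695}}{631802}$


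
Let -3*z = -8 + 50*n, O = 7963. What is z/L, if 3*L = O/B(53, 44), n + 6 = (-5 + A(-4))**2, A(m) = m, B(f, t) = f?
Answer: -198326/7963 ≈ -24.906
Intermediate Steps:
n = 75 (n = -6 + (-5 - 4)**2 = -6 + (-9)**2 = -6 + 81 = 75)
L = 7963/159 (L = (7963/53)/3 = (7963*(1/53))/3 = (1/3)*(7963/53) = 7963/159 ≈ 50.082)
z = -3742/3 (z = -(-8 + 50*75)/3 = -(-8 + 3750)/3 = -1/3*3742 = -3742/3 ≈ -1247.3)
z/L = -3742/(3*7963/159) = -3742/3*159/7963 = -198326/7963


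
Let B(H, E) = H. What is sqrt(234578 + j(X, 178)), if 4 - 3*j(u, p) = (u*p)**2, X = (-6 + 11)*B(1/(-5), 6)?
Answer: sqrt(224018) ≈ 473.31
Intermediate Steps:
X = -1 (X = (-6 + 11)/(-5) = 5*(-1/5) = -1)
j(u, p) = 4/3 - p**2*u**2/3
sqrt(234578 + j(X, 178)) = sqrt(234578 + (4/3 - 1/3*178**2*(-1)**2)) = sqrt(234578 + (4/3 - 1/3*31684*1)) = sqrt(234578 + (4/3 - 31684/3)) = sqrt(234578 - 10560) = sqrt(224018)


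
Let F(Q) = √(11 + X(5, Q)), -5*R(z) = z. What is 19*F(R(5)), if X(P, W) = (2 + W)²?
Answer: 38*√3 ≈ 65.818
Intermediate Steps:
R(z) = -z/5
F(Q) = √(11 + (2 + Q)²)
19*F(R(5)) = 19*√(11 + (2 - ⅕*5)²) = 19*√(11 + (2 - 1)²) = 19*√(11 + 1²) = 19*√(11 + 1) = 19*√12 = 19*(2*√3) = 38*√3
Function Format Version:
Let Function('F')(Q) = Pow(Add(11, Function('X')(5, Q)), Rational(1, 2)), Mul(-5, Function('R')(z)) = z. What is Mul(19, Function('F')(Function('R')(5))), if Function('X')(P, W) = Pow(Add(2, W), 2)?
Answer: Mul(38, Pow(3, Rational(1, 2))) ≈ 65.818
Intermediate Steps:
Function('R')(z) = Mul(Rational(-1, 5), z)
Function('F')(Q) = Pow(Add(11, Pow(Add(2, Q), 2)), Rational(1, 2))
Mul(19, Function('F')(Function('R')(5))) = Mul(19, Pow(Add(11, Pow(Add(2, Mul(Rational(-1, 5), 5)), 2)), Rational(1, 2))) = Mul(19, Pow(Add(11, Pow(Add(2, -1), 2)), Rational(1, 2))) = Mul(19, Pow(Add(11, Pow(1, 2)), Rational(1, 2))) = Mul(19, Pow(Add(11, 1), Rational(1, 2))) = Mul(19, Pow(12, Rational(1, 2))) = Mul(19, Mul(2, Pow(3, Rational(1, 2)))) = Mul(38, Pow(3, Rational(1, 2)))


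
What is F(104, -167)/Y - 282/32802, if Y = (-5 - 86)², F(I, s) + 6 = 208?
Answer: 102161/6467461 ≈ 0.015796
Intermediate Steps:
F(I, s) = 202 (F(I, s) = -6 + 208 = 202)
Y = 8281 (Y = (-91)² = 8281)
F(104, -167)/Y - 282/32802 = 202/8281 - 282/32802 = 202*(1/8281) - 282*1/32802 = 202/8281 - 47/5467 = 102161/6467461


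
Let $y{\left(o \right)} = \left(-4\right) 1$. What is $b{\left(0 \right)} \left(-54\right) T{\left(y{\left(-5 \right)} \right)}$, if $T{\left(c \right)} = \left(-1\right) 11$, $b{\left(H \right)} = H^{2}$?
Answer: $0$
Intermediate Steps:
$y{\left(o \right)} = -4$
$T{\left(c \right)} = -11$
$b{\left(0 \right)} \left(-54\right) T{\left(y{\left(-5 \right)} \right)} = 0^{2} \left(-54\right) \left(-11\right) = 0 \left(-54\right) \left(-11\right) = 0 \left(-11\right) = 0$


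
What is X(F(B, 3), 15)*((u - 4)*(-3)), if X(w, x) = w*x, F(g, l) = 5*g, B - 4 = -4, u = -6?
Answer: 0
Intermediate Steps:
B = 0 (B = 4 - 4 = 0)
X(F(B, 3), 15)*((u - 4)*(-3)) = ((5*0)*15)*((-6 - 4)*(-3)) = (0*15)*(-10*(-3)) = 0*30 = 0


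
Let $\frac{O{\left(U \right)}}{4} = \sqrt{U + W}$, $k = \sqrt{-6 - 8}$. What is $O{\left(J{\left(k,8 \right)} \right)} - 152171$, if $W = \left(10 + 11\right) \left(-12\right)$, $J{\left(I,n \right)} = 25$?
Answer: $-152171 + 4 i \sqrt{227} \approx -1.5217 \cdot 10^{5} + 60.266 i$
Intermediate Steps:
$k = i \sqrt{14}$ ($k = \sqrt{-14} = i \sqrt{14} \approx 3.7417 i$)
$W = -252$ ($W = 21 \left(-12\right) = -252$)
$O{\left(U \right)} = 4 \sqrt{-252 + U}$ ($O{\left(U \right)} = 4 \sqrt{U - 252} = 4 \sqrt{-252 + U}$)
$O{\left(J{\left(k,8 \right)} \right)} - 152171 = 4 \sqrt{-252 + 25} - 152171 = 4 \sqrt{-227} - 152171 = 4 i \sqrt{227} - 152171 = -152171 + 4 i \sqrt{227}$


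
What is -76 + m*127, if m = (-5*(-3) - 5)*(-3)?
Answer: -3886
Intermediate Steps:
m = -30 (m = (15 - 5)*(-3) = 10*(-3) = -30)
-76 + m*127 = -76 - 30*127 = -76 - 3810 = -3886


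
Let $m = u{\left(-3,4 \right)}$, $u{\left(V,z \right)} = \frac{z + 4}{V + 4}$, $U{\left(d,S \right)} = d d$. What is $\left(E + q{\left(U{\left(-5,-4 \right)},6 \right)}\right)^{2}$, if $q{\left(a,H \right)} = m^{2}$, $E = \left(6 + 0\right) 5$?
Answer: $8836$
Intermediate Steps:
$U{\left(d,S \right)} = d^{2}$
$u{\left(V,z \right)} = \frac{4 + z}{4 + V}$
$m = 8$ ($m = \frac{4 + 4}{4 - 3} = 1^{-1} \cdot 8 = 1 \cdot 8 = 8$)
$E = 30$ ($E = 6 \cdot 5 = 30$)
$q{\left(a,H \right)} = 64$ ($q{\left(a,H \right)} = 8^{2} = 64$)
$\left(E + q{\left(U{\left(-5,-4 \right)},6 \right)}\right)^{2} = \left(30 + 64\right)^{2} = 94^{2} = 8836$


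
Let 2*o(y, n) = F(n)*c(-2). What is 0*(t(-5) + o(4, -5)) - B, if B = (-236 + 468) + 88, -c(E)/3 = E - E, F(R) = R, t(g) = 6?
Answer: -320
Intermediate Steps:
c(E) = 0 (c(E) = -3*(E - E) = -3*0 = 0)
B = 320 (B = 232 + 88 = 320)
o(y, n) = 0 (o(y, n) = (n*0)/2 = (1/2)*0 = 0)
0*(t(-5) + o(4, -5)) - B = 0*(6 + 0) - 1*320 = 0*6 - 320 = 0 - 320 = -320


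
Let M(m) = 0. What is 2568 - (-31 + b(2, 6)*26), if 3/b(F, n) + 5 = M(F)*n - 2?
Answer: 18271/7 ≈ 2610.1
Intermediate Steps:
b(F, n) = -3/7 (b(F, n) = 3/(-5 + (0*n - 2)) = 3/(-5 + (0 - 2)) = 3/(-5 - 2) = 3/(-7) = 3*(-⅐) = -3/7)
2568 - (-31 + b(2, 6)*26) = 2568 - (-31 - 3/7*26) = 2568 - (-31 - 78/7) = 2568 - 1*(-295/7) = 2568 + 295/7 = 18271/7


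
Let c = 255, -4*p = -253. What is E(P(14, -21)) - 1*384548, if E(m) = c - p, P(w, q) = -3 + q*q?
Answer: -1537425/4 ≈ -3.8436e+5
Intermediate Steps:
p = 253/4 (p = -¼*(-253) = 253/4 ≈ 63.250)
P(w, q) = -3 + q²
E(m) = 767/4 (E(m) = 255 - 1*253/4 = 255 - 253/4 = 767/4)
E(P(14, -21)) - 1*384548 = 767/4 - 1*384548 = 767/4 - 384548 = -1537425/4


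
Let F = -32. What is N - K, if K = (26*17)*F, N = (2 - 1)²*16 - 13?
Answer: 14147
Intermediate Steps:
N = 3 (N = 1²*16 - 13 = 1*16 - 13 = 16 - 13 = 3)
K = -14144 (K = (26*17)*(-32) = 442*(-32) = -14144)
N - K = 3 - 1*(-14144) = 3 + 14144 = 14147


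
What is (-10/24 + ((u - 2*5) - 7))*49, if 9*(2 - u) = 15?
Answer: -10045/12 ≈ -837.08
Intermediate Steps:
u = ⅓ (u = 2 - ⅑*15 = 2 - 5/3 = ⅓ ≈ 0.33333)
(-10/24 + ((u - 2*5) - 7))*49 = (-10/24 + ((⅓ - 2*5) - 7))*49 = (-10*1/24 + ((⅓ - 10) - 7))*49 = (-5/12 + (-29/3 - 7))*49 = (-5/12 - 50/3)*49 = -205/12*49 = -10045/12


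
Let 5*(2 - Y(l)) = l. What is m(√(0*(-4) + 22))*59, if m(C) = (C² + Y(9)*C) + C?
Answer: 1298 + 354*√22/5 ≈ 1630.1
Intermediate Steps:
Y(l) = 2 - l/5
m(C) = C² + 6*C/5 (m(C) = (C² + (2 - ⅕*9)*C) + C = (C² + (2 - 9/5)*C) + C = (C² + C/5) + C = C² + 6*C/5)
m(√(0*(-4) + 22))*59 = (√(0*(-4) + 22)*(6 + 5*√(0*(-4) + 22))/5)*59 = (√(0 + 22)*(6 + 5*√(0 + 22))/5)*59 = (√22*(6 + 5*√22)/5)*59 = 59*√22*(6 + 5*√22)/5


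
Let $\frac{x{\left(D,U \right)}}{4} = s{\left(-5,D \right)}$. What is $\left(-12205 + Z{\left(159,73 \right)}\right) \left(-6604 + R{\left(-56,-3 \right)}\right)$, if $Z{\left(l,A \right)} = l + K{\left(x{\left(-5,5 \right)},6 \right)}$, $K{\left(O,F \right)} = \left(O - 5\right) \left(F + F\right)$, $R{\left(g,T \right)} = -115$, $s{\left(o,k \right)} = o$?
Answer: $82952774$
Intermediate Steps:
$x{\left(D,U \right)} = -20$ ($x{\left(D,U \right)} = 4 \left(-5\right) = -20$)
$K{\left(O,F \right)} = 2 F \left(-5 + O\right)$ ($K{\left(O,F \right)} = \left(-5 + O\right) 2 F = 2 F \left(-5 + O\right)$)
$Z{\left(l,A \right)} = -300 + l$ ($Z{\left(l,A \right)} = l + 2 \cdot 6 \left(-5 - 20\right) = l + 2 \cdot 6 \left(-25\right) = l - 300 = -300 + l$)
$\left(-12205 + Z{\left(159,73 \right)}\right) \left(-6604 + R{\left(-56,-3 \right)}\right) = \left(-12205 + \left(-300 + 159\right)\right) \left(-6604 - 115\right) = \left(-12205 - 141\right) \left(-6719\right) = \left(-12346\right) \left(-6719\right) = 82952774$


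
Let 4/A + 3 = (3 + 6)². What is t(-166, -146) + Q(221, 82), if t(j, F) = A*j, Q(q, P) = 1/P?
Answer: -27185/3198 ≈ -8.5006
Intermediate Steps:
A = 2/39 (A = 4/(-3 + (3 + 6)²) = 4/(-3 + 9²) = 4/(-3 + 81) = 4/78 = 4*(1/78) = 2/39 ≈ 0.051282)
t(j, F) = 2*j/39
t(-166, -146) + Q(221, 82) = (2/39)*(-166) + 1/82 = -332/39 + 1/82 = -27185/3198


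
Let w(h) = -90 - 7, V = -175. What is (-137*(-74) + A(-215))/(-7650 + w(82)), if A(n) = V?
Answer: -9963/7747 ≈ -1.2860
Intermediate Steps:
A(n) = -175
w(h) = -97
(-137*(-74) + A(-215))/(-7650 + w(82)) = (-137*(-74) - 175)/(-7650 - 97) = (10138 - 175)/(-7747) = 9963*(-1/7747) = -9963/7747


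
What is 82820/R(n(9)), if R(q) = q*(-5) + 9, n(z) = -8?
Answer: 82820/49 ≈ 1690.2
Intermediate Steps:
R(q) = 9 - 5*q (R(q) = -5*q + 9 = 9 - 5*q)
82820/R(n(9)) = 82820/(9 - 5*(-8)) = 82820/(9 + 40) = 82820/49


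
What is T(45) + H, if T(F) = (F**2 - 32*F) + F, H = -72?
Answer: 558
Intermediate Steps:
T(F) = F**2 - 31*F
T(45) + H = 45*(-31 + 45) - 72 = 45*14 - 72 = 630 - 72 = 558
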